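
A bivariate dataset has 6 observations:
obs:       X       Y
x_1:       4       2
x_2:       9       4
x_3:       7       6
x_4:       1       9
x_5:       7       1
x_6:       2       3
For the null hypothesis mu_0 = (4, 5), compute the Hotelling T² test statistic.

Step 1 — sample mean vector:
  mean(X) = (4 + 9 + 7 + 1 + 7 + 2) / 6 = 30/6 = 5
  mean(Y) = (2 + 4 + 6 + 9 + 1 + 3) / 6 = 25/6 = 4.1667
  x̄ = (5, 4.1667),  deviation x̄ - mu_0 = (5, 4.1667) - (4, 5) = (1, -0.8333).

Step 2 — sample covariance matrix, S[i,j] = (1/(n-1)) · Σ_k (x_{k,i} - mean_i) · (x_{k,j} - mean_j), divisor n-1 = 5:
  S[X,X] = ((-1)·(-1) + (4)·(4) + (2)·(2) + (-4)·(-4) + (2)·(2) + (-3)·(-3)) / 5 = 50/5 = 10
  S[X,Y] = ((-1)·(-2.1667) + (4)·(-0.1667) + (2)·(1.8333) + (-4)·(4.8333) + (2)·(-3.1667) + (-3)·(-1.1667)) / 5 = -17/5 = -3.4
  S[Y,Y] = ((-2.1667)·(-2.1667) + (-0.1667)·(-0.1667) + (1.8333)·(1.8333) + (4.8333)·(4.8333) + (-3.1667)·(-3.1667) + (-1.1667)·(-1.1667)) / 5 = 42.8333/5 = 8.5667
  S = [[10, -3.4],
 [-3.4, 8.5667]].

Step 3 — invert S. det(S) = 10·8.5667 - (-3.4)² = 74.1067.
  S^{-1} = (1/det) · [[d, -b], [-b, a]] = [[0.1156, 0.0459],
 [0.0459, 0.1349]].

Step 4 — quadratic form (x̄ - mu_0)^T · S^{-1} · (x̄ - mu_0):
  S^{-1} · (x̄ - mu_0) = (0.0774, -0.0666),
  (x̄ - mu_0)^T · [...] = (1)·(0.0774) + (-0.8333)·(-0.0666) = 0.1328.

Step 5 — scale by n: T² = 6 · 0.1328 = 0.797.

T² ≈ 0.797


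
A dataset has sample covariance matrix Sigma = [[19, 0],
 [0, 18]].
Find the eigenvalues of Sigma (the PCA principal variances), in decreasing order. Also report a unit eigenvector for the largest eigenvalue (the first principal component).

Step 1 — characteristic polynomial of 2×2 Sigma:
  det(Sigma - λI) = λ² - trace · λ + det = 0.
  trace = 19 + 18 = 37, det = 19·18 - (0)² = 342.
Step 2 — discriminant:
  Δ = trace² - 4·det = 1369 - 1368 = 1.
Step 3 — eigenvalues:
  λ = (trace ± √Δ)/2 = (37 ± 1)/2,
  λ_1 = 19,  λ_2 = 18.

Step 4 — unit eigenvector for λ_1: Sigma is diagonal, so its eigenvectors are the coordinate axes. λ_1 = 19 is the diagonal entry on the first coordinate axis, hence
  v_1 = (1, 0) (||v_1|| = 1).

λ_1 = 19,  λ_2 = 18;  v_1 ≈ (1, 0)


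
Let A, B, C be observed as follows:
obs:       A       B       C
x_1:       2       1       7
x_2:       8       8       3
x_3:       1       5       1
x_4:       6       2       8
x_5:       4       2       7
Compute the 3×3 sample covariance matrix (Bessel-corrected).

Step 1 — column means:
  mean(A) = (2 + 8 + 1 + 6 + 4) / 5 = 21/5 = 4.2
  mean(B) = (1 + 8 + 5 + 2 + 2) / 5 = 18/5 = 3.6
  mean(C) = (7 + 3 + 1 + 8 + 7) / 5 = 26/5 = 5.2

Step 2 — sample covariance S[i,j] = (1/(n-1)) · Σ_k (x_{k,i} - mean_i) · (x_{k,j} - mean_j), with n-1 = 4.
  S[A,A] = ((-2.2)·(-2.2) + (3.8)·(3.8) + (-3.2)·(-3.2) + (1.8)·(1.8) + (-0.2)·(-0.2)) / 4 = 32.8/4 = 8.2
  S[A,B] = ((-2.2)·(-2.6) + (3.8)·(4.4) + (-3.2)·(1.4) + (1.8)·(-1.6) + (-0.2)·(-1.6)) / 4 = 15.4/4 = 3.85
  S[A,C] = ((-2.2)·(1.8) + (3.8)·(-2.2) + (-3.2)·(-4.2) + (1.8)·(2.8) + (-0.2)·(1.8)) / 4 = 5.8/4 = 1.45
  S[B,B] = ((-2.6)·(-2.6) + (4.4)·(4.4) + (1.4)·(1.4) + (-1.6)·(-1.6) + (-1.6)·(-1.6)) / 4 = 33.2/4 = 8.3
  S[B,C] = ((-2.6)·(1.8) + (4.4)·(-2.2) + (1.4)·(-4.2) + (-1.6)·(2.8) + (-1.6)·(1.8)) / 4 = -27.6/4 = -6.9
  S[C,C] = ((1.8)·(1.8) + (-2.2)·(-2.2) + (-4.2)·(-4.2) + (2.8)·(2.8) + (1.8)·(1.8)) / 4 = 36.8/4 = 9.2

S is symmetric (S[j,i] = S[i,j]). Assembling:

S = [[8.2, 3.85, 1.45],
 [3.85, 8.3, -6.9],
 [1.45, -6.9, 9.2]]


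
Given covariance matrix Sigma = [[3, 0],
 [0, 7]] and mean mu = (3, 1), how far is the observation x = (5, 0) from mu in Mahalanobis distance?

Step 1 — centre the observation: (x - mu) = (2, -1).

Step 2 — invert Sigma. det(Sigma) = 3·7 - (0)² = 21.
  Sigma^{-1} = (1/det) · [[d, -b], [-b, a]] = [[0.3333, 0],
 [0, 0.1429]].

Step 3 — form the quadratic (x - mu)^T · Sigma^{-1} · (x - mu):
  Sigma^{-1} · (x - mu) = (0.6667, -0.1429).
  (x - mu)^T · [Sigma^{-1} · (x - mu)] = (2)·(0.6667) + (-1)·(-0.1429) = 1.4762.

Step 4 — take square root: d = √(1.4762) ≈ 1.215.

d(x, mu) = √(1.4762) ≈ 1.215


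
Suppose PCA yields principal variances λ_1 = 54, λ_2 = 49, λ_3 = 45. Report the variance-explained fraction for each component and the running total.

Step 1 — total variance = trace(Sigma) = Σ λ_i = 54 + 49 + 45 = 148.

Step 2 — fraction explained by component i = λ_i / Σ λ:
  PC1: 54/148 = 0.3649
  PC2: 49/148 = 0.3311
  PC3: 45/148 = 0.3041

Step 3 — cumulative fraction after k components = (λ_1 + ... + λ_k) / Σ λ:
  k = 1: 54/148 = 0.3649
  k = 2: (54 + 49)/148 = 103/148 = 0.6959
  k = 3: (54 + 49 + 45)/148 = 148/148 = 1

Summary (fraction, with percent):

explained: PC1 0.3649 (36.49%), PC2 0.3311 (33.11%), PC3 0.3041 (30.41%);  cumulative: 0.3649, 0.6959, 1


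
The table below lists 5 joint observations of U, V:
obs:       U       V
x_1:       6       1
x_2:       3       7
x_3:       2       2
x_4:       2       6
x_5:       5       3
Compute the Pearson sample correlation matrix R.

Step 1 — column means:
  mean(U) = (6 + 3 + 2 + 2 + 5) / 5 = 18/5 = 3.6
  mean(V) = (1 + 7 + 2 + 6 + 3) / 5 = 19/5 = 3.8

Step 2 — sample variances and covariances s[i,j] = (1/(n-1)) · Σ_k (x_{k,i} - mean_i) · (x_{k,j} - mean_j), with n-1 = 4:
  s[U,U] = ((2.4)·(2.4) + (-0.6)·(-0.6) + (-1.6)·(-1.6) + (-1.6)·(-1.6) + (1.4)·(1.4)) / 4 = 13.2/4 = 3.3
  s[U,V] = ((2.4)·(-2.8) + (-0.6)·(3.2) + (-1.6)·(-1.8) + (-1.6)·(2.2) + (1.4)·(-0.8)) / 4 = -10.4/4 = -2.6
  s[V,V] = ((-2.8)·(-2.8) + (3.2)·(3.2) + (-1.8)·(-1.8) + (2.2)·(2.2) + (-0.8)·(-0.8)) / 4 = 26.8/4 = 6.7
  Sample standard deviations s_i = √(s[i,i]):
  s(U) = √(3.3) = 1.8166
  s(V) = √(6.7) = 2.5884

Step 3 — r_{ij} = s_{ij} / (s_i · s_j):
  r[U,U] = 1 (diagonal).
  r[U,V] = -2.6 / (1.8166 · 2.5884) = -2.6 / 4.7021 = -0.5529
  r[V,V] = 1 (diagonal).

R is symmetric with unit diagonal. Assembling:

R = [[1, -0.5529],
 [-0.5529, 1]]


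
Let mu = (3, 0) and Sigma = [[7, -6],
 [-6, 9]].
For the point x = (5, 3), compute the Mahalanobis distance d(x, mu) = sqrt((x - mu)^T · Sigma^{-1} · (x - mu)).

Step 1 — centre the observation: (x - mu) = (2, 3).

Step 2 — invert Sigma. det(Sigma) = 7·9 - (-6)² = 27.
  Sigma^{-1} = (1/det) · [[d, -b], [-b, a]] = [[0.3333, 0.2222],
 [0.2222, 0.2593]].

Step 3 — form the quadratic (x - mu)^T · Sigma^{-1} · (x - mu):
  Sigma^{-1} · (x - mu) = (1.3333, 1.2222).
  (x - mu)^T · [Sigma^{-1} · (x - mu)] = (2)·(1.3333) + (3)·(1.2222) = 6.3333.

Step 4 — take square root: d = √(6.3333) ≈ 2.5166.

d(x, mu) = √(6.3333) ≈ 2.5166


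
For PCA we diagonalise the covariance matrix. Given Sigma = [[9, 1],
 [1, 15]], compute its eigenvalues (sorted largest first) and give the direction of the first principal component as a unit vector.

Step 1 — characteristic polynomial of 2×2 Sigma:
  det(Sigma - λI) = λ² - trace · λ + det = 0.
  trace = 9 + 15 = 24, det = 9·15 - (1)² = 134.
Step 2 — discriminant:
  Δ = trace² - 4·det = 576 - 536 = 40.
Step 3 — eigenvalues:
  λ = (trace ± √Δ)/2 = (24 ± 6.3246)/2,
  λ_1 = 15.1623,  λ_2 = 8.8377.

Step 4 — unit eigenvector for λ_1: solve (Sigma - λ_1 I)v = 0. First row:
  (9 - 15.1623)·v_x + (1)·v_y = 0, i.e. (-6.1623)·v_x + (1)·v_y = 0,
  so v ∝ (b, λ_1 - a) = (1, 6.1623) = u.
  ||u|| = √((1)² + (6.1623)²) = √(38.9737) ≈ 6.2429,
  v_1 = u/||u|| ≈ (0.1602, 0.9871) (||v_1|| = 1).

λ_1 = 15.1623,  λ_2 = 8.8377;  v_1 ≈ (0.1602, 0.9871)


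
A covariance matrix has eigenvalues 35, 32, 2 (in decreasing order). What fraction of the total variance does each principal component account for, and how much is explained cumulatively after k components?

Step 1 — total variance = trace(Sigma) = Σ λ_i = 35 + 32 + 2 = 69.

Step 2 — fraction explained by component i = λ_i / Σ λ:
  PC1: 35/69 = 0.5072
  PC2: 32/69 = 0.4638
  PC3: 2/69 = 0.029

Step 3 — cumulative fraction after k components = (λ_1 + ... + λ_k) / Σ λ:
  k = 1: 35/69 = 0.5072
  k = 2: (35 + 32)/69 = 67/69 = 0.971
  k = 3: (35 + 32 + 2)/69 = 69/69 = 1

Summary (fraction, with percent):

explained: PC1 0.5072 (50.72%), PC2 0.4638 (46.38%), PC3 0.029 (2.9%);  cumulative: 0.5072, 0.971, 1


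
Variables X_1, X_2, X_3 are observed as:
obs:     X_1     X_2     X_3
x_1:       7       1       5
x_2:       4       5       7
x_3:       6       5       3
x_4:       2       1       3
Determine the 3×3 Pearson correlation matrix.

Step 1 — column means:
  mean(X_1) = (7 + 4 + 6 + 2) / 4 = 19/4 = 4.75
  mean(X_2) = (1 + 5 + 5 + 1) / 4 = 12/4 = 3
  mean(X_3) = (5 + 7 + 3 + 3) / 4 = 18/4 = 4.5

Step 2 — sample variances and covariances s[i,j] = (1/(n-1)) · Σ_k (x_{k,i} - mean_i) · (x_{k,j} - mean_j), with n-1 = 3:
  s[X_1,X_1] = ((2.25)·(2.25) + (-0.75)·(-0.75) + (1.25)·(1.25) + (-2.75)·(-2.75)) / 3 = 14.75/3 = 4.9167
  s[X_1,X_2] = ((2.25)·(-2) + (-0.75)·(2) + (1.25)·(2) + (-2.75)·(-2)) / 3 = 2/3 = 0.6667
  s[X_1,X_3] = ((2.25)·(0.5) + (-0.75)·(2.5) + (1.25)·(-1.5) + (-2.75)·(-1.5)) / 3 = 1.5/3 = 0.5
  s[X_2,X_2] = ((-2)·(-2) + (2)·(2) + (2)·(2) + (-2)·(-2)) / 3 = 16/3 = 5.3333
  s[X_2,X_3] = ((-2)·(0.5) + (2)·(2.5) + (2)·(-1.5) + (-2)·(-1.5)) / 3 = 4/3 = 1.3333
  s[X_3,X_3] = ((0.5)·(0.5) + (2.5)·(2.5) + (-1.5)·(-1.5) + (-1.5)·(-1.5)) / 3 = 11/3 = 3.6667
  Sample standard deviations s_i = √(s[i,i]):
  s(X_1) = √(4.9167) = 2.2174
  s(X_2) = √(5.3333) = 2.3094
  s(X_3) = √(3.6667) = 1.9149

Step 3 — r_{ij} = s_{ij} / (s_i · s_j):
  r[X_1,X_1] = 1 (diagonal).
  r[X_1,X_2] = 0.6667 / (2.2174 · 2.3094) = 0.6667 / 5.1208 = 0.1302
  r[X_1,X_3] = 0.5 / (2.2174 · 1.9149) = 0.5 / 4.2459 = 0.1178
  r[X_2,X_2] = 1 (diagonal).
  r[X_2,X_3] = 1.3333 / (2.3094 · 1.9149) = 1.3333 / 4.4222 = 0.3015
  r[X_3,X_3] = 1 (diagonal).

R is symmetric with unit diagonal. Assembling:

R = [[1, 0.1302, 0.1178],
 [0.1302, 1, 0.3015],
 [0.1178, 0.3015, 1]]


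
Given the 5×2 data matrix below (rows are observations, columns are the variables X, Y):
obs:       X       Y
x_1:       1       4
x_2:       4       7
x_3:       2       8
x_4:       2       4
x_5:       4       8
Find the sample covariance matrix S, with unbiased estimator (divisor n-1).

Step 1 — column means:
  mean(X) = (1 + 4 + 2 + 2 + 4) / 5 = 13/5 = 2.6
  mean(Y) = (4 + 7 + 8 + 4 + 8) / 5 = 31/5 = 6.2

Step 2 — sample covariance S[i,j] = (1/(n-1)) · Σ_k (x_{k,i} - mean_i) · (x_{k,j} - mean_j), with n-1 = 4.
  S[X,X] = ((-1.6)·(-1.6) + (1.4)·(1.4) + (-0.6)·(-0.6) + (-0.6)·(-0.6) + (1.4)·(1.4)) / 4 = 7.2/4 = 1.8
  S[X,Y] = ((-1.6)·(-2.2) + (1.4)·(0.8) + (-0.6)·(1.8) + (-0.6)·(-2.2) + (1.4)·(1.8)) / 4 = 7.4/4 = 1.85
  S[Y,Y] = ((-2.2)·(-2.2) + (0.8)·(0.8) + (1.8)·(1.8) + (-2.2)·(-2.2) + (1.8)·(1.8)) / 4 = 16.8/4 = 4.2

S is symmetric (S[j,i] = S[i,j]). Assembling:

S = [[1.8, 1.85],
 [1.85, 4.2]]


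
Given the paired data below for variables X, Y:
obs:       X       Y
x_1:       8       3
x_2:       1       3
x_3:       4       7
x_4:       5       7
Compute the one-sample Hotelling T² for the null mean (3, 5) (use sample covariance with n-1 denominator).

Step 1 — sample mean vector:
  mean(X) = (8 + 1 + 4 + 5) / 4 = 18/4 = 4.5
  mean(Y) = (3 + 3 + 7 + 7) / 4 = 20/4 = 5
  x̄ = (4.5, 5),  deviation x̄ - mu_0 = (4.5, 5) - (3, 5) = (1.5, 0).

Step 2 — sample covariance matrix, S[i,j] = (1/(n-1)) · Σ_k (x_{k,i} - mean_i) · (x_{k,j} - mean_j), divisor n-1 = 3:
  S[X,X] = ((3.5)·(3.5) + (-3.5)·(-3.5) + (-0.5)·(-0.5) + (0.5)·(0.5)) / 3 = 25/3 = 8.3333
  S[X,Y] = ((3.5)·(-2) + (-3.5)·(-2) + (-0.5)·(2) + (0.5)·(2)) / 3 = 0/3 = 0
  S[Y,Y] = ((-2)·(-2) + (-2)·(-2) + (2)·(2) + (2)·(2)) / 3 = 16/3 = 5.3333
  S = [[8.3333, 0],
 [0, 5.3333]].

Step 3 — invert S. det(S) = 8.3333·5.3333 - (0)² = 44.4444.
  S^{-1} = (1/det) · [[d, -b], [-b, a]] = [[0.12, 0],
 [0, 0.1875]].

Step 4 — quadratic form (x̄ - mu_0)^T · S^{-1} · (x̄ - mu_0):
  S^{-1} · (x̄ - mu_0) = (0.18, 0),
  (x̄ - mu_0)^T · [...] = (1.5)·(0.18) + (0)·(0) = 0.27.

Step 5 — scale by n: T² = 4 · 0.27 = 1.08.

T² ≈ 1.08


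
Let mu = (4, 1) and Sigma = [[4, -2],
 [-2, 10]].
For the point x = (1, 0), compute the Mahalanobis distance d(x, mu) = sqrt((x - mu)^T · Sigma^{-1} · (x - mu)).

Step 1 — centre the observation: (x - mu) = (-3, -1).

Step 2 — invert Sigma. det(Sigma) = 4·10 - (-2)² = 36.
  Sigma^{-1} = (1/det) · [[d, -b], [-b, a]] = [[0.2778, 0.0556],
 [0.0556, 0.1111]].

Step 3 — form the quadratic (x - mu)^T · Sigma^{-1} · (x - mu):
  Sigma^{-1} · (x - mu) = (-0.8889, -0.2778).
  (x - mu)^T · [Sigma^{-1} · (x - mu)] = (-3)·(-0.8889) + (-1)·(-0.2778) = 2.9444.

Step 4 — take square root: d = √(2.9444) ≈ 1.7159.

d(x, mu) = √(2.9444) ≈ 1.7159


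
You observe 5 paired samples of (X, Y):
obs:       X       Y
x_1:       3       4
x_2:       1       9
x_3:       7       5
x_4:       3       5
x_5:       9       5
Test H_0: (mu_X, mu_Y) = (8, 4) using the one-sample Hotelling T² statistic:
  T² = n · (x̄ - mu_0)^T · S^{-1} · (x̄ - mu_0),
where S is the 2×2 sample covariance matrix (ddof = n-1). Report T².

Step 1 — sample mean vector:
  mean(X) = (3 + 1 + 7 + 3 + 9) / 5 = 23/5 = 4.6
  mean(Y) = (4 + 9 + 5 + 5 + 5) / 5 = 28/5 = 5.6
  x̄ = (4.6, 5.6),  deviation x̄ - mu_0 = (4.6, 5.6) - (8, 4) = (-3.4, 1.6).

Step 2 — sample covariance matrix, S[i,j] = (1/(n-1)) · Σ_k (x_{k,i} - mean_i) · (x_{k,j} - mean_j), divisor n-1 = 4:
  S[X,X] = ((-1.6)·(-1.6) + (-3.6)·(-3.6) + (2.4)·(2.4) + (-1.6)·(-1.6) + (4.4)·(4.4)) / 4 = 43.2/4 = 10.8
  S[X,Y] = ((-1.6)·(-1.6) + (-3.6)·(3.4) + (2.4)·(-0.6) + (-1.6)·(-0.6) + (4.4)·(-0.6)) / 4 = -12.8/4 = -3.2
  S[Y,Y] = ((-1.6)·(-1.6) + (3.4)·(3.4) + (-0.6)·(-0.6) + (-0.6)·(-0.6) + (-0.6)·(-0.6)) / 4 = 15.2/4 = 3.8
  S = [[10.8, -3.2],
 [-3.2, 3.8]].

Step 3 — invert S. det(S) = 10.8·3.8 - (-3.2)² = 30.8.
  S^{-1} = (1/det) · [[d, -b], [-b, a]] = [[0.1234, 0.1039],
 [0.1039, 0.3506]].

Step 4 — quadratic form (x̄ - mu_0)^T · S^{-1} · (x̄ - mu_0):
  S^{-1} · (x̄ - mu_0) = (-0.2532, 0.2078),
  (x̄ - mu_0)^T · [...] = (-3.4)·(-0.2532) + (1.6)·(0.2078) = 1.1935.

Step 5 — scale by n: T² = 5 · 1.1935 = 5.9675.

T² ≈ 5.9675


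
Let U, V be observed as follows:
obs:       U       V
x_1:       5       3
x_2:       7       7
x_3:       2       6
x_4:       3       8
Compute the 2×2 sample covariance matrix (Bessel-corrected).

Step 1 — column means:
  mean(U) = (5 + 7 + 2 + 3) / 4 = 17/4 = 4.25
  mean(V) = (3 + 7 + 6 + 8) / 4 = 24/4 = 6

Step 2 — sample covariance S[i,j] = (1/(n-1)) · Σ_k (x_{k,i} - mean_i) · (x_{k,j} - mean_j), with n-1 = 3.
  S[U,U] = ((0.75)·(0.75) + (2.75)·(2.75) + (-2.25)·(-2.25) + (-1.25)·(-1.25)) / 3 = 14.75/3 = 4.9167
  S[U,V] = ((0.75)·(-3) + (2.75)·(1) + (-2.25)·(0) + (-1.25)·(2)) / 3 = -2/3 = -0.6667
  S[V,V] = ((-3)·(-3) + (1)·(1) + (0)·(0) + (2)·(2)) / 3 = 14/3 = 4.6667

S is symmetric (S[j,i] = S[i,j]). Assembling:

S = [[4.9167, -0.6667],
 [-0.6667, 4.6667]]


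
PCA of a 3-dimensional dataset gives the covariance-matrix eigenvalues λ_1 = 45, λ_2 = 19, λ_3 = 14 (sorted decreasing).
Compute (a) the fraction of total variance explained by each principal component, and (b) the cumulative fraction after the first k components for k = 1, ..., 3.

Step 1 — total variance = trace(Sigma) = Σ λ_i = 45 + 19 + 14 = 78.

Step 2 — fraction explained by component i = λ_i / Σ λ:
  PC1: 45/78 = 0.5769
  PC2: 19/78 = 0.2436
  PC3: 14/78 = 0.1795

Step 3 — cumulative fraction after k components = (λ_1 + ... + λ_k) / Σ λ:
  k = 1: 45/78 = 0.5769
  k = 2: (45 + 19)/78 = 64/78 = 0.8205
  k = 3: (45 + 19 + 14)/78 = 78/78 = 1

Summary (fraction, with percent):

explained: PC1 0.5769 (57.69%), PC2 0.2436 (24.36%), PC3 0.1795 (17.95%);  cumulative: 0.5769, 0.8205, 1


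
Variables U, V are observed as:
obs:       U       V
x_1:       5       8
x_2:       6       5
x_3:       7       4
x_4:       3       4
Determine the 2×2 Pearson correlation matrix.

Step 1 — column means:
  mean(U) = (5 + 6 + 7 + 3) / 4 = 21/4 = 5.25
  mean(V) = (8 + 5 + 4 + 4) / 4 = 21/4 = 5.25

Step 2 — sample variances and covariances s[i,j] = (1/(n-1)) · Σ_k (x_{k,i} - mean_i) · (x_{k,j} - mean_j), with n-1 = 3:
  s[U,U] = ((-0.25)·(-0.25) + (0.75)·(0.75) + (1.75)·(1.75) + (-2.25)·(-2.25)) / 3 = 8.75/3 = 2.9167
  s[U,V] = ((-0.25)·(2.75) + (0.75)·(-0.25) + (1.75)·(-1.25) + (-2.25)·(-1.25)) / 3 = -0.25/3 = -0.0833
  s[V,V] = ((2.75)·(2.75) + (-0.25)·(-0.25) + (-1.25)·(-1.25) + (-1.25)·(-1.25)) / 3 = 10.75/3 = 3.5833
  Sample standard deviations s_i = √(s[i,i]):
  s(U) = √(2.9167) = 1.7078
  s(V) = √(3.5833) = 1.893

Step 3 — r_{ij} = s_{ij} / (s_i · s_j):
  r[U,U] = 1 (diagonal).
  r[U,V] = -0.0833 / (1.7078 · 1.893) = -0.0833 / 3.2329 = -0.0258
  r[V,V] = 1 (diagonal).

R is symmetric with unit diagonal. Assembling:

R = [[1, -0.0258],
 [-0.0258, 1]]


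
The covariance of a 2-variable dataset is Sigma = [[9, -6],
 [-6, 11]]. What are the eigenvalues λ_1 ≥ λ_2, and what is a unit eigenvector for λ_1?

Step 1 — characteristic polynomial of 2×2 Sigma:
  det(Sigma - λI) = λ² - trace · λ + det = 0.
  trace = 9 + 11 = 20, det = 9·11 - (-6)² = 63.
Step 2 — discriminant:
  Δ = trace² - 4·det = 400 - 252 = 148.
Step 3 — eigenvalues:
  λ = (trace ± √Δ)/2 = (20 ± 12.1655)/2,
  λ_1 = 16.0828,  λ_2 = 3.9172.

Step 4 — unit eigenvector for λ_1: solve (Sigma - λ_1 I)v = 0. First row:
  (9 - 16.0828)·v_x + (-6)·v_y = 0, i.e. (-7.0828)·v_x + (-6)·v_y = 0,
  so v ∝ (b, λ_1 - a) = (-6, 7.0828); multiply by -1 so the first entry is positive: u = (6, -7.0828).
  ||u|| = √((6)² + (-7.0828)²) = √(86.1655) ≈ 9.2825,
  v_1 = u/||u|| ≈ (0.6464, -0.763) (||v_1|| = 1).

λ_1 = 16.0828,  λ_2 = 3.9172;  v_1 ≈ (0.6464, -0.763)


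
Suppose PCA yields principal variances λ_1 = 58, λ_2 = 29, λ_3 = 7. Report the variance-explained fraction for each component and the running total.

Step 1 — total variance = trace(Sigma) = Σ λ_i = 58 + 29 + 7 = 94.

Step 2 — fraction explained by component i = λ_i / Σ λ:
  PC1: 58/94 = 0.617
  PC2: 29/94 = 0.3085
  PC3: 7/94 = 0.0745

Step 3 — cumulative fraction after k components = (λ_1 + ... + λ_k) / Σ λ:
  k = 1: 58/94 = 0.617
  k = 2: (58 + 29)/94 = 87/94 = 0.9255
  k = 3: (58 + 29 + 7)/94 = 94/94 = 1

Summary (fraction, with percent):

explained: PC1 0.617 (61.7%), PC2 0.3085 (30.85%), PC3 0.0745 (7.45%);  cumulative: 0.617, 0.9255, 1


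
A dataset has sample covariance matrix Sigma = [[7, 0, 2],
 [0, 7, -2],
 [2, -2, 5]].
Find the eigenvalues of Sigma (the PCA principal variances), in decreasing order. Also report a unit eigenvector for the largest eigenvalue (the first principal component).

Step 1 — characteristic polynomial p(λ) = det(λI - Sigma) = λ³ - tr·λ² + c_1·λ - det, where tr = trace, c_1 = sum of the principal 2×2 minors, det = det(Sigma):
  tr = 7 + 7 + 5 = 19,
  c_1 = (7·7 - (0)²) + (7·5 - (2)²) + (7·5 - (-2)²) = 49 + 31 + 31 = 111,
  det = 7·(7·5 - (-2)²) - (0)·((0)·5 - (-2)·(2)) + (2)·((0)·(-2) - 7·(2)) = 7·(31) - (0)·(4) + (2)·(-14) = 189.
  So p(λ) = λ³ - 19λ² + 111λ - 189.
Step 2 — look for an integer root (rational root theorem: any rational root is an integer divisor of 189). Testing λ = 3:
  p(3) = 27 - 171 + 333 - 189 = 0  ✓
  Dividing out (λ - 3): p(λ) = (λ - 3)(λ² - 16λ + 63).
Step 3 — remaining eigenvalues from the quadratic λ² - 16λ + 63 = 0:
  Δ = 16² - 4·63 = 256 - 252 = 4,  λ = (16 ± √4)/2 = (16 ± 2)/2 = 9 or 7.
  Sorted: λ_1 = 9,  λ_2 = 7,  λ_3 = 3  (check: sum = 19 = tr ✓).

Step 4 — unit eigenvector for λ_1 = 9: v spans the null space of (Sigma - λ_1 I), whose rows are
  r_1 = (-2, 0, 2),  r_2 = (0, -2, -2),  r_3 = (2, -2, -4).
  v is orthogonal to every row, so take v ∝ r_1 × r_2 = ((0)·(-2) - (2)·(-2), (2)·(0) - (-2)·(-2), (-2)·(-2) - (0)·(0)) = (4, -4, 4).
  Rescale (divide by 4): u = (1, -1, 1).
  ||u|| = √((1)² + (-1)² + (1)²) = √(3) ≈ 1.7321,  v_1 = u/||u|| ≈ (0.5774, -0.5774, 0.5774) (||v_1|| = 1).

λ_1 = 9,  λ_2 = 7,  λ_3 = 3;  v_1 ≈ (0.5774, -0.5774, 0.5774)


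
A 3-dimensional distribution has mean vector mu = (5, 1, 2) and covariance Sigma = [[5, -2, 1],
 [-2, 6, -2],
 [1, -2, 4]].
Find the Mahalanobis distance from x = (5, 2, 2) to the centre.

Step 1 — centre the observation: (x - mu) = (0, 1, 0).

Step 2 — invert Sigma (cofactor / det for 3×3, or solve directly):
  Sigma^{-1} = [[0.2326, 0.0698, -0.0233],
 [0.0698, 0.2209, 0.093],
 [-0.0233, 0.093, 0.3023]].

Step 3 — form the quadratic (x - mu)^T · Sigma^{-1} · (x - mu):
  Sigma^{-1} · (x - mu) = (0.0698, 0.2209, 0.093).
  (x - mu)^T · [Sigma^{-1} · (x - mu)] = (0)·(0.0698) + (1)·(0.2209) + (0)·(0.093) = 0.2209.

Step 4 — take square root: d = √(0.2209) ≈ 0.47.

d(x, mu) = √(0.2209) ≈ 0.47


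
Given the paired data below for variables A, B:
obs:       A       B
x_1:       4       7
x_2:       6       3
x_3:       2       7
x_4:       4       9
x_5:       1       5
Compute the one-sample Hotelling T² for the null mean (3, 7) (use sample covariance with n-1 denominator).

Step 1 — sample mean vector:
  mean(A) = (4 + 6 + 2 + 4 + 1) / 5 = 17/5 = 3.4
  mean(B) = (7 + 3 + 7 + 9 + 5) / 5 = 31/5 = 6.2
  x̄ = (3.4, 6.2),  deviation x̄ - mu_0 = (3.4, 6.2) - (3, 7) = (0.4, -0.8).

Step 2 — sample covariance matrix, S[i,j] = (1/(n-1)) · Σ_k (x_{k,i} - mean_i) · (x_{k,j} - mean_j), divisor n-1 = 4:
  S[A,A] = ((0.6)·(0.6) + (2.6)·(2.6) + (-1.4)·(-1.4) + (0.6)·(0.6) + (-2.4)·(-2.4)) / 4 = 15.2/4 = 3.8
  S[A,B] = ((0.6)·(0.8) + (2.6)·(-3.2) + (-1.4)·(0.8) + (0.6)·(2.8) + (-2.4)·(-1.2)) / 4 = -4.4/4 = -1.1
  S[B,B] = ((0.8)·(0.8) + (-3.2)·(-3.2) + (0.8)·(0.8) + (2.8)·(2.8) + (-1.2)·(-1.2)) / 4 = 20.8/4 = 5.2
  S = [[3.8, -1.1],
 [-1.1, 5.2]].

Step 3 — invert S. det(S) = 3.8·5.2 - (-1.1)² = 18.55.
  S^{-1} = (1/det) · [[d, -b], [-b, a]] = [[0.2803, 0.0593],
 [0.0593, 0.2049]].

Step 4 — quadratic form (x̄ - mu_0)^T · S^{-1} · (x̄ - mu_0):
  S^{-1} · (x̄ - mu_0) = (0.0647, -0.1402),
  (x̄ - mu_0)^T · [...] = (0.4)·(0.0647) + (-0.8)·(-0.1402) = 0.138.

Step 5 — scale by n: T² = 5 · 0.138 = 0.69.

T² ≈ 0.69


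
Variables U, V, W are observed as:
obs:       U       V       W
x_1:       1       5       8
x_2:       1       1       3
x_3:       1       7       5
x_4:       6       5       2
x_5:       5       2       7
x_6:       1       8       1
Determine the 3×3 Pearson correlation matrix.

Step 1 — column means:
  mean(U) = (1 + 1 + 1 + 6 + 5 + 1) / 6 = 15/6 = 2.5
  mean(V) = (5 + 1 + 7 + 5 + 2 + 8) / 6 = 28/6 = 4.6667
  mean(W) = (8 + 3 + 5 + 2 + 7 + 1) / 6 = 26/6 = 4.3333

Step 2 — sample variances and covariances s[i,j] = (1/(n-1)) · Σ_k (x_{k,i} - mean_i) · (x_{k,j} - mean_j), with n-1 = 5:
  s[U,U] = ((-1.5)·(-1.5) + (-1.5)·(-1.5) + (-1.5)·(-1.5) + (3.5)·(3.5) + (2.5)·(2.5) + (-1.5)·(-1.5)) / 5 = 27.5/5 = 5.5
  s[U,V] = ((-1.5)·(0.3333) + (-1.5)·(-3.6667) + (-1.5)·(2.3333) + (3.5)·(0.3333) + (2.5)·(-2.6667) + (-1.5)·(3.3333)) / 5 = -9/5 = -1.8
  s[U,W] = ((-1.5)·(3.6667) + (-1.5)·(-1.3333) + (-1.5)·(0.6667) + (3.5)·(-2.3333) + (2.5)·(2.6667) + (-1.5)·(-3.3333)) / 5 = -1/5 = -0.2
  s[V,V] = ((0.3333)·(0.3333) + (-3.6667)·(-3.6667) + (2.3333)·(2.3333) + (0.3333)·(0.3333) + (-2.6667)·(-2.6667) + (3.3333)·(3.3333)) / 5 = 37.3333/5 = 7.4667
  s[V,W] = ((0.3333)·(3.6667) + (-3.6667)·(-1.3333) + (2.3333)·(0.6667) + (0.3333)·(-2.3333) + (-2.6667)·(2.6667) + (3.3333)·(-3.3333)) / 5 = -11.3333/5 = -2.2667
  s[W,W] = ((3.6667)·(3.6667) + (-1.3333)·(-1.3333) + (0.6667)·(0.6667) + (-2.3333)·(-2.3333) + (2.6667)·(2.6667) + (-3.3333)·(-3.3333)) / 5 = 39.3333/5 = 7.8667
  Sample standard deviations s_i = √(s[i,i]):
  s(U) = √(5.5) = 2.3452
  s(V) = √(7.4667) = 2.7325
  s(W) = √(7.8667) = 2.8048

Step 3 — r_{ij} = s_{ij} / (s_i · s_j):
  r[U,U] = 1 (diagonal).
  r[U,V] = -1.8 / (2.3452 · 2.7325) = -1.8 / 6.4083 = -0.2809
  r[U,W] = -0.2 / (2.3452 · 2.8048) = -0.2 / 6.5777 = -0.0304
  r[V,V] = 1 (diagonal).
  r[V,W] = -2.2667 / (2.7325 · 2.8048) = -2.2667 / 7.6641 = -0.2958
  r[W,W] = 1 (diagonal).

R is symmetric with unit diagonal. Assembling:

R = [[1, -0.2809, -0.0304],
 [-0.2809, 1, -0.2958],
 [-0.0304, -0.2958, 1]]


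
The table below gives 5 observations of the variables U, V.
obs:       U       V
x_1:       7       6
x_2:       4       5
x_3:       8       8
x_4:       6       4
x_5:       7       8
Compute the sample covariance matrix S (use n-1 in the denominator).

Step 1 — column means:
  mean(U) = (7 + 4 + 8 + 6 + 7) / 5 = 32/5 = 6.4
  mean(V) = (6 + 5 + 8 + 4 + 8) / 5 = 31/5 = 6.2

Step 2 — sample covariance S[i,j] = (1/(n-1)) · Σ_k (x_{k,i} - mean_i) · (x_{k,j} - mean_j), with n-1 = 4.
  S[U,U] = ((0.6)·(0.6) + (-2.4)·(-2.4) + (1.6)·(1.6) + (-0.4)·(-0.4) + (0.6)·(0.6)) / 4 = 9.2/4 = 2.3
  S[U,V] = ((0.6)·(-0.2) + (-2.4)·(-1.2) + (1.6)·(1.8) + (-0.4)·(-2.2) + (0.6)·(1.8)) / 4 = 7.6/4 = 1.9
  S[V,V] = ((-0.2)·(-0.2) + (-1.2)·(-1.2) + (1.8)·(1.8) + (-2.2)·(-2.2) + (1.8)·(1.8)) / 4 = 12.8/4 = 3.2

S is symmetric (S[j,i] = S[i,j]). Assembling:

S = [[2.3, 1.9],
 [1.9, 3.2]]


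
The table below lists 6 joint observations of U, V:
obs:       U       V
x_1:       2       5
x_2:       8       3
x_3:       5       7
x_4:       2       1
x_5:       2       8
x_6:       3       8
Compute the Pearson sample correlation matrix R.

Step 1 — column means:
  mean(U) = (2 + 8 + 5 + 2 + 2 + 3) / 6 = 22/6 = 3.6667
  mean(V) = (5 + 3 + 7 + 1 + 8 + 8) / 6 = 32/6 = 5.3333

Step 2 — sample variances and covariances s[i,j] = (1/(n-1)) · Σ_k (x_{k,i} - mean_i) · (x_{k,j} - mean_j), with n-1 = 5:
  s[U,U] = ((-1.6667)·(-1.6667) + (4.3333)·(4.3333) + (1.3333)·(1.3333) + (-1.6667)·(-1.6667) + (-1.6667)·(-1.6667) + (-0.6667)·(-0.6667)) / 5 = 29.3333/5 = 5.8667
  s[U,V] = ((-1.6667)·(-0.3333) + (4.3333)·(-2.3333) + (1.3333)·(1.6667) + (-1.6667)·(-4.3333) + (-1.6667)·(2.6667) + (-0.6667)·(2.6667)) / 5 = -6.3333/5 = -1.2667
  s[V,V] = ((-0.3333)·(-0.3333) + (-2.3333)·(-2.3333) + (1.6667)·(1.6667) + (-4.3333)·(-4.3333) + (2.6667)·(2.6667) + (2.6667)·(2.6667)) / 5 = 41.3333/5 = 8.2667
  Sample standard deviations s_i = √(s[i,i]):
  s(U) = √(5.8667) = 2.4221
  s(V) = √(8.2667) = 2.8752

Step 3 — r_{ij} = s_{ij} / (s_i · s_j):
  r[U,U] = 1 (diagonal).
  r[U,V] = -1.2667 / (2.4221 · 2.8752) = -1.2667 / 6.964 = -0.1819
  r[V,V] = 1 (diagonal).

R is symmetric with unit diagonal. Assembling:

R = [[1, -0.1819],
 [-0.1819, 1]]


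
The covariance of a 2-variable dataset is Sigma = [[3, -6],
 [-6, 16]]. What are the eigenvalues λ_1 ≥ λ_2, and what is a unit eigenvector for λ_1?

Step 1 — characteristic polynomial of 2×2 Sigma:
  det(Sigma - λI) = λ² - trace · λ + det = 0.
  trace = 3 + 16 = 19, det = 3·16 - (-6)² = 12.
Step 2 — discriminant:
  Δ = trace² - 4·det = 361 - 48 = 313.
Step 3 — eigenvalues:
  λ = (trace ± √Δ)/2 = (19 ± 17.6918)/2,
  λ_1 = 18.3459,  λ_2 = 0.6541.

Step 4 — unit eigenvector for λ_1: solve (Sigma - λ_1 I)v = 0. First row:
  (3 - 18.3459)·v_x + (-6)·v_y = 0, i.e. (-15.3459)·v_x + (-6)·v_y = 0,
  so v ∝ (b, λ_1 - a) = (-6, 15.3459); multiply by -1 so the first entry is positive: u = (6, -15.3459).
  ||u|| = √((6)² + (-15.3459)²) = √(271.4967) ≈ 16.4772,
  v_1 = u/||u|| ≈ (0.3641, -0.9313) (||v_1|| = 1).

λ_1 = 18.3459,  λ_2 = 0.6541;  v_1 ≈ (0.3641, -0.9313)


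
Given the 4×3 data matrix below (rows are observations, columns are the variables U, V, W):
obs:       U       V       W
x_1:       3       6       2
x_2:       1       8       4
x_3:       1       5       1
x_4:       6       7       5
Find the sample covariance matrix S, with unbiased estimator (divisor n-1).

Step 1 — column means:
  mean(U) = (3 + 1 + 1 + 6) / 4 = 11/4 = 2.75
  mean(V) = (6 + 8 + 5 + 7) / 4 = 26/4 = 6.5
  mean(W) = (2 + 4 + 1 + 5) / 4 = 12/4 = 3

Step 2 — sample covariance S[i,j] = (1/(n-1)) · Σ_k (x_{k,i} - mean_i) · (x_{k,j} - mean_j), with n-1 = 3.
  S[U,U] = ((0.25)·(0.25) + (-1.75)·(-1.75) + (-1.75)·(-1.75) + (3.25)·(3.25)) / 3 = 16.75/3 = 5.5833
  S[U,V] = ((0.25)·(-0.5) + (-1.75)·(1.5) + (-1.75)·(-1.5) + (3.25)·(0.5)) / 3 = 1.5/3 = 0.5
  S[U,W] = ((0.25)·(-1) + (-1.75)·(1) + (-1.75)·(-2) + (3.25)·(2)) / 3 = 8/3 = 2.6667
  S[V,V] = ((-0.5)·(-0.5) + (1.5)·(1.5) + (-1.5)·(-1.5) + (0.5)·(0.5)) / 3 = 5/3 = 1.6667
  S[V,W] = ((-0.5)·(-1) + (1.5)·(1) + (-1.5)·(-2) + (0.5)·(2)) / 3 = 6/3 = 2
  S[W,W] = ((-1)·(-1) + (1)·(1) + (-2)·(-2) + (2)·(2)) / 3 = 10/3 = 3.3333

S is symmetric (S[j,i] = S[i,j]). Assembling:

S = [[5.5833, 0.5, 2.6667],
 [0.5, 1.6667, 2],
 [2.6667, 2, 3.3333]]


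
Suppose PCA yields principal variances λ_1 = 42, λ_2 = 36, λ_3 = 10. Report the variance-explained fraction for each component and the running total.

Step 1 — total variance = trace(Sigma) = Σ λ_i = 42 + 36 + 10 = 88.

Step 2 — fraction explained by component i = λ_i / Σ λ:
  PC1: 42/88 = 0.4773
  PC2: 36/88 = 0.4091
  PC3: 10/88 = 0.1136

Step 3 — cumulative fraction after k components = (λ_1 + ... + λ_k) / Σ λ:
  k = 1: 42/88 = 0.4773
  k = 2: (42 + 36)/88 = 78/88 = 0.8864
  k = 3: (42 + 36 + 10)/88 = 88/88 = 1

Summary (fraction, with percent):

explained: PC1 0.4773 (47.73%), PC2 0.4091 (40.91%), PC3 0.1136 (11.36%);  cumulative: 0.4773, 0.8864, 1


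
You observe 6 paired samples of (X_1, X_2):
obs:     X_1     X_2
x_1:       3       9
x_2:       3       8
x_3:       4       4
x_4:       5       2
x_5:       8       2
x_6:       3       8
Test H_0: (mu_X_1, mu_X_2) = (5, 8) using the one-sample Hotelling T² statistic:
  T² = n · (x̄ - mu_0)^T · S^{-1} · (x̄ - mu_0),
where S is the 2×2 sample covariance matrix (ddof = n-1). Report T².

Step 1 — sample mean vector:
  mean(X_1) = (3 + 3 + 4 + 5 + 8 + 3) / 6 = 26/6 = 4.3333
  mean(X_2) = (9 + 8 + 4 + 2 + 2 + 8) / 6 = 33/6 = 5.5
  x̄ = (4.3333, 5.5),  deviation x̄ - mu_0 = (4.3333, 5.5) - (5, 8) = (-0.6667, -2.5).

Step 2 — sample covariance matrix, S[i,j] = (1/(n-1)) · Σ_k (x_{k,i} - mean_i) · (x_{k,j} - mean_j), divisor n-1 = 5:
  S[X_1,X_1] = ((-1.3333)·(-1.3333) + (-1.3333)·(-1.3333) + (-0.3333)·(-0.3333) + (0.6667)·(0.6667) + (3.6667)·(3.6667) + (-1.3333)·(-1.3333)) / 5 = 19.3333/5 = 3.8667
  S[X_1,X_2] = ((-1.3333)·(3.5) + (-1.3333)·(2.5) + (-0.3333)·(-1.5) + (0.6667)·(-3.5) + (3.6667)·(-3.5) + (-1.3333)·(2.5)) / 5 = -26/5 = -5.2
  S[X_2,X_2] = ((3.5)·(3.5) + (2.5)·(2.5) + (-1.5)·(-1.5) + (-3.5)·(-3.5) + (-3.5)·(-3.5) + (2.5)·(2.5)) / 5 = 51.5/5 = 10.3
  S = [[3.8667, -5.2],
 [-5.2, 10.3]].

Step 3 — invert S. det(S) = 3.8667·10.3 - (-5.2)² = 12.7867.
  S^{-1} = (1/det) · [[d, -b], [-b, a]] = [[0.8055, 0.4067],
 [0.4067, 0.3024]].

Step 4 — quadratic form (x̄ - mu_0)^T · S^{-1} · (x̄ - mu_0):
  S^{-1} · (x̄ - mu_0) = (-1.5537, -1.0271),
  (x̄ - mu_0)^T · [...] = (-0.6667)·(-1.5537) + (-2.5)·(-1.0271) = 3.6036.

Step 5 — scale by n: T² = 6 · 3.6036 = 21.6215.

T² ≈ 21.6215


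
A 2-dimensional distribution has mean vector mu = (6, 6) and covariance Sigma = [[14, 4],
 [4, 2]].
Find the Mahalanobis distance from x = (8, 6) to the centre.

Step 1 — centre the observation: (x - mu) = (2, 0).

Step 2 — invert Sigma. det(Sigma) = 14·2 - (4)² = 12.
  Sigma^{-1} = (1/det) · [[d, -b], [-b, a]] = [[0.1667, -0.3333],
 [-0.3333, 1.1667]].

Step 3 — form the quadratic (x - mu)^T · Sigma^{-1} · (x - mu):
  Sigma^{-1} · (x - mu) = (0.3333, -0.6667).
  (x - mu)^T · [Sigma^{-1} · (x - mu)] = (2)·(0.3333) + (0)·(-0.6667) = 0.6667.

Step 4 — take square root: d = √(0.6667) ≈ 0.8165.

d(x, mu) = √(0.6667) ≈ 0.8165


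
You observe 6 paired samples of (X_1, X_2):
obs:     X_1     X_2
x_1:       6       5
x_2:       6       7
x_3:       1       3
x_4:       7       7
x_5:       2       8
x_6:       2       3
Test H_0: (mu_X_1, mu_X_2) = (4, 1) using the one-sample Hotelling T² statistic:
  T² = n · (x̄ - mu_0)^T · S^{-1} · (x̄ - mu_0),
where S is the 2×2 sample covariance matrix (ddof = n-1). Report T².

Step 1 — sample mean vector:
  mean(X_1) = (6 + 6 + 1 + 7 + 2 + 2) / 6 = 24/6 = 4
  mean(X_2) = (5 + 7 + 3 + 7 + 8 + 3) / 6 = 33/6 = 5.5
  x̄ = (4, 5.5),  deviation x̄ - mu_0 = (4, 5.5) - (4, 1) = (0, 4.5).

Step 2 — sample covariance matrix, S[i,j] = (1/(n-1)) · Σ_k (x_{k,i} - mean_i) · (x_{k,j} - mean_j), divisor n-1 = 5:
  S[X_1,X_1] = ((2)·(2) + (2)·(2) + (-3)·(-3) + (3)·(3) + (-2)·(-2) + (-2)·(-2)) / 5 = 34/5 = 6.8
  S[X_1,X_2] = ((2)·(-0.5) + (2)·(1.5) + (-3)·(-2.5) + (3)·(1.5) + (-2)·(2.5) + (-2)·(-2.5)) / 5 = 14/5 = 2.8
  S[X_2,X_2] = ((-0.5)·(-0.5) + (1.5)·(1.5) + (-2.5)·(-2.5) + (1.5)·(1.5) + (2.5)·(2.5) + (-2.5)·(-2.5)) / 5 = 23.5/5 = 4.7
  S = [[6.8, 2.8],
 [2.8, 4.7]].

Step 3 — invert S. det(S) = 6.8·4.7 - (2.8)² = 24.12.
  S^{-1} = (1/det) · [[d, -b], [-b, a]] = [[0.1949, -0.1161],
 [-0.1161, 0.2819]].

Step 4 — quadratic form (x̄ - mu_0)^T · S^{-1} · (x̄ - mu_0):
  S^{-1} · (x̄ - mu_0) = (-0.5224, 1.2687),
  (x̄ - mu_0)^T · [...] = (0)·(-0.5224) + (4.5)·(1.2687) = 5.709.

Step 5 — scale by n: T² = 6 · 5.709 = 34.2537.

T² ≈ 34.2537


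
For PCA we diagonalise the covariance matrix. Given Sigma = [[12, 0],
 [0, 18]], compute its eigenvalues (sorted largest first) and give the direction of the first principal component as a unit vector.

Step 1 — characteristic polynomial of 2×2 Sigma:
  det(Sigma - λI) = λ² - trace · λ + det = 0.
  trace = 12 + 18 = 30, det = 12·18 - (0)² = 216.
Step 2 — discriminant:
  Δ = trace² - 4·det = 900 - 864 = 36.
Step 3 — eigenvalues:
  λ = (trace ± √Δ)/2 = (30 ± 6)/2,
  λ_1 = 18,  λ_2 = 12.

Step 4 — unit eigenvector for λ_1: Sigma is diagonal, so its eigenvectors are the coordinate axes. λ_1 = 18 is the diagonal entry on the second coordinate axis, hence
  v_1 = (0, 1) (||v_1|| = 1).

λ_1 = 18,  λ_2 = 12;  v_1 ≈ (0, 1)


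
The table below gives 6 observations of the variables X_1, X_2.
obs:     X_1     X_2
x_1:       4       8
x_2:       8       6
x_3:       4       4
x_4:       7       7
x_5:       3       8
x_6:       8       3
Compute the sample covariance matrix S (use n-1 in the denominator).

Step 1 — column means:
  mean(X_1) = (4 + 8 + 4 + 7 + 3 + 8) / 6 = 34/6 = 5.6667
  mean(X_2) = (8 + 6 + 4 + 7 + 8 + 3) / 6 = 36/6 = 6

Step 2 — sample covariance S[i,j] = (1/(n-1)) · Σ_k (x_{k,i} - mean_i) · (x_{k,j} - mean_j), with n-1 = 5.
  S[X_1,X_1] = ((-1.6667)·(-1.6667) + (2.3333)·(2.3333) + (-1.6667)·(-1.6667) + (1.3333)·(1.3333) + (-2.6667)·(-2.6667) + (2.3333)·(2.3333)) / 5 = 25.3333/5 = 5.0667
  S[X_1,X_2] = ((-1.6667)·(2) + (2.3333)·(0) + (-1.6667)·(-2) + (1.3333)·(1) + (-2.6667)·(2) + (2.3333)·(-3)) / 5 = -11/5 = -2.2
  S[X_2,X_2] = ((2)·(2) + (0)·(0) + (-2)·(-2) + (1)·(1) + (2)·(2) + (-3)·(-3)) / 5 = 22/5 = 4.4

S is symmetric (S[j,i] = S[i,j]). Assembling:

S = [[5.0667, -2.2],
 [-2.2, 4.4]]


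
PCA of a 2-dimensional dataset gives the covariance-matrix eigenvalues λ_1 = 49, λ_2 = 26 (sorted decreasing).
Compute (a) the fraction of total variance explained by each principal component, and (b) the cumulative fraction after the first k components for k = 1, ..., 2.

Step 1 — total variance = trace(Sigma) = Σ λ_i = 49 + 26 = 75.

Step 2 — fraction explained by component i = λ_i / Σ λ:
  PC1: 49/75 = 0.6533
  PC2: 26/75 = 0.3467

Step 3 — cumulative fraction after k components = (λ_1 + ... + λ_k) / Σ λ:
  k = 1: 49/75 = 0.6533
  k = 2: (49 + 26)/75 = 75/75 = 1

Summary (fraction, with percent):

explained: PC1 0.6533 (65.33%), PC2 0.3467 (34.67%);  cumulative: 0.6533, 1


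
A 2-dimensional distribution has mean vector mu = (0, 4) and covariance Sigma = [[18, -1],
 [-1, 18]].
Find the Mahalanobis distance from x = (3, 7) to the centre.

Step 1 — centre the observation: (x - mu) = (3, 3).

Step 2 — invert Sigma. det(Sigma) = 18·18 - (-1)² = 323.
  Sigma^{-1} = (1/det) · [[d, -b], [-b, a]] = [[0.0557, 0.0031],
 [0.0031, 0.0557]].

Step 3 — form the quadratic (x - mu)^T · Sigma^{-1} · (x - mu):
  Sigma^{-1} · (x - mu) = (0.1765, 0.1765).
  (x - mu)^T · [Sigma^{-1} · (x - mu)] = (3)·(0.1765) + (3)·(0.1765) = 1.0588.

Step 4 — take square root: d = √(1.0588) ≈ 1.029.

d(x, mu) = √(1.0588) ≈ 1.029


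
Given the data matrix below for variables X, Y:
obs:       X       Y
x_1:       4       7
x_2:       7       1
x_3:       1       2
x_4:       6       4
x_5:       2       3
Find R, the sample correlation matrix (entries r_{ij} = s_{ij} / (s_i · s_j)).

Step 1 — column means:
  mean(X) = (4 + 7 + 1 + 6 + 2) / 5 = 20/5 = 4
  mean(Y) = (7 + 1 + 2 + 4 + 3) / 5 = 17/5 = 3.4

Step 2 — sample variances and covariances s[i,j] = (1/(n-1)) · Σ_k (x_{k,i} - mean_i) · (x_{k,j} - mean_j), with n-1 = 4:
  s[X,X] = ((0)·(0) + (3)·(3) + (-3)·(-3) + (2)·(2) + (-2)·(-2)) / 4 = 26/4 = 6.5
  s[X,Y] = ((0)·(3.6) + (3)·(-2.4) + (-3)·(-1.4) + (2)·(0.6) + (-2)·(-0.4)) / 4 = -1/4 = -0.25
  s[Y,Y] = ((3.6)·(3.6) + (-2.4)·(-2.4) + (-1.4)·(-1.4) + (0.6)·(0.6) + (-0.4)·(-0.4)) / 4 = 21.2/4 = 5.3
  Sample standard deviations s_i = √(s[i,i]):
  s(X) = √(6.5) = 2.5495
  s(Y) = √(5.3) = 2.3022

Step 3 — r_{ij} = s_{ij} / (s_i · s_j):
  r[X,X] = 1 (diagonal).
  r[X,Y] = -0.25 / (2.5495 · 2.3022) = -0.25 / 5.8694 = -0.0426
  r[Y,Y] = 1 (diagonal).

R is symmetric with unit diagonal. Assembling:

R = [[1, -0.0426],
 [-0.0426, 1]]


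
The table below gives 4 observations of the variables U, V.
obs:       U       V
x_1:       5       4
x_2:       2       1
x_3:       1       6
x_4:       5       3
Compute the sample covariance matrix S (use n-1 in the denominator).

Step 1 — column means:
  mean(U) = (5 + 2 + 1 + 5) / 4 = 13/4 = 3.25
  mean(V) = (4 + 1 + 6 + 3) / 4 = 14/4 = 3.5

Step 2 — sample covariance S[i,j] = (1/(n-1)) · Σ_k (x_{k,i} - mean_i) · (x_{k,j} - mean_j), with n-1 = 3.
  S[U,U] = ((1.75)·(1.75) + (-1.25)·(-1.25) + (-2.25)·(-2.25) + (1.75)·(1.75)) / 3 = 12.75/3 = 4.25
  S[U,V] = ((1.75)·(0.5) + (-1.25)·(-2.5) + (-2.25)·(2.5) + (1.75)·(-0.5)) / 3 = -2.5/3 = -0.8333
  S[V,V] = ((0.5)·(0.5) + (-2.5)·(-2.5) + (2.5)·(2.5) + (-0.5)·(-0.5)) / 3 = 13/3 = 4.3333

S is symmetric (S[j,i] = S[i,j]). Assembling:

S = [[4.25, -0.8333],
 [-0.8333, 4.3333]]


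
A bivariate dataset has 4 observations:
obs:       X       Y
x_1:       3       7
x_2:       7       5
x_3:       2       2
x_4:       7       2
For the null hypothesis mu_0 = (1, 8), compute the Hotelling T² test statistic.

Step 1 — sample mean vector:
  mean(X) = (3 + 7 + 2 + 7) / 4 = 19/4 = 4.75
  mean(Y) = (7 + 5 + 2 + 2) / 4 = 16/4 = 4
  x̄ = (4.75, 4),  deviation x̄ - mu_0 = (4.75, 4) - (1, 8) = (3.75, -4).

Step 2 — sample covariance matrix, S[i,j] = (1/(n-1)) · Σ_k (x_{k,i} - mean_i) · (x_{k,j} - mean_j), divisor n-1 = 3:
  S[X,X] = ((-1.75)·(-1.75) + (2.25)·(2.25) + (-2.75)·(-2.75) + (2.25)·(2.25)) / 3 = 20.75/3 = 6.9167
  S[X,Y] = ((-1.75)·(3) + (2.25)·(1) + (-2.75)·(-2) + (2.25)·(-2)) / 3 = -2/3 = -0.6667
  S[Y,Y] = ((3)·(3) + (1)·(1) + (-2)·(-2) + (-2)·(-2)) / 3 = 18/3 = 6
  S = [[6.9167, -0.6667],
 [-0.6667, 6]].

Step 3 — invert S. det(S) = 6.9167·6 - (-0.6667)² = 41.0556.
  S^{-1} = (1/det) · [[d, -b], [-b, a]] = [[0.1461, 0.0162],
 [0.0162, 0.1685]].

Step 4 — quadratic form (x̄ - mu_0)^T · S^{-1} · (x̄ - mu_0):
  S^{-1} · (x̄ - mu_0) = (0.4831, -0.613),
  (x̄ - mu_0)^T · [...] = (3.75)·(0.4831) + (-4)·(-0.613) = 4.2635.

Step 5 — scale by n: T² = 4 · 4.2635 = 17.0541.

T² ≈ 17.0541


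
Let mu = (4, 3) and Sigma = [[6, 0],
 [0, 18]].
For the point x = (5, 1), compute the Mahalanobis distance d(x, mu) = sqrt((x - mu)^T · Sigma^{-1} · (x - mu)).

Step 1 — centre the observation: (x - mu) = (1, -2).

Step 2 — invert Sigma. det(Sigma) = 6·18 - (0)² = 108.
  Sigma^{-1} = (1/det) · [[d, -b], [-b, a]] = [[0.1667, 0],
 [0, 0.0556]].

Step 3 — form the quadratic (x - mu)^T · Sigma^{-1} · (x - mu):
  Sigma^{-1} · (x - mu) = (0.1667, -0.1111).
  (x - mu)^T · [Sigma^{-1} · (x - mu)] = (1)·(0.1667) + (-2)·(-0.1111) = 0.3889.

Step 4 — take square root: d = √(0.3889) ≈ 0.6236.

d(x, mu) = √(0.3889) ≈ 0.6236
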